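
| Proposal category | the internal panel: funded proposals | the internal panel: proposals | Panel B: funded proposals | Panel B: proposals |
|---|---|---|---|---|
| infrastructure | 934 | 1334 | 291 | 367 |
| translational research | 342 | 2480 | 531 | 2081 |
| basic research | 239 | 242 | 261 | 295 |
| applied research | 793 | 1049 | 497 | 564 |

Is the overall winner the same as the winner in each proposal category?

No

Infrastructure: the internal panel 934/1334 = 70.0%, Panel B 291/367 = 79.3% → Panel B
Translational research: the internal panel 342/2480 = 13.8%, Panel B 531/2081 = 25.5% → Panel B
Basic research: the internal panel 239/242 = 98.8%, Panel B 261/295 = 88.5% → the internal panel
Applied research: the internal panel 793/1049 = 75.6%, Panel B 497/564 = 88.1% → Panel B
Overall: the internal panel 2308/5105 = 45.2%, Panel B 1580/3307 = 47.8% → Panel B
Neither sweeps: the internal panel wins 1 of 4 groups, Panel B wins 3. Panel B wins overall but not every group — no Simpson reversal.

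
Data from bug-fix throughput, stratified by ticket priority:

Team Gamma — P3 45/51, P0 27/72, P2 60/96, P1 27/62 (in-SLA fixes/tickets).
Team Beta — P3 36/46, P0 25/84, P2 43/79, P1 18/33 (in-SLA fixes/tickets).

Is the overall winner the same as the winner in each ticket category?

No

P3: Team Gamma 45/51 = 88.2%, Team Beta 36/46 = 78.3% → Team Gamma
P0: Team Gamma 27/72 = 37.5%, Team Beta 25/84 = 29.8% → Team Gamma
P2: Team Gamma 60/96 = 62.5%, Team Beta 43/79 = 54.4% → Team Gamma
P1: Team Gamma 27/62 = 43.5%, Team Beta 18/33 = 54.5% → Team Beta
Overall: Team Gamma 159/281 = 56.6%, Team Beta 122/242 = 50.4% → Team Gamma
Neither sweeps: Team Gamma wins 3 of 4 groups, Team Beta wins 1. Team Gamma wins overall but not every group — no Simpson reversal.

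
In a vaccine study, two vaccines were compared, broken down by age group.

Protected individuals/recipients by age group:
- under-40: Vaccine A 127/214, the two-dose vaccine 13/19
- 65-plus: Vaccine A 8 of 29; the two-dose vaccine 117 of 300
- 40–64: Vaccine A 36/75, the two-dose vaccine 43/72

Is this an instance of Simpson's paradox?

Yes

Under-40: Vaccine A 127/214 = 59.3%, the two-dose vaccine 13/19 = 68.4% → the two-dose vaccine
65-plus: Vaccine A 8/29 = 27.6%, the two-dose vaccine 117/300 = 39.0% → the two-dose vaccine
40–64: Vaccine A 36/75 = 48.0%, the two-dose vaccine 43/72 = 59.7% → the two-dose vaccine
Overall: Vaccine A 171/318 = 53.8%, the two-dose vaccine 173/391 = 44.2% → Vaccine A
The two-dose vaccine wins each age group but Vaccine A wins overall — the comparison reverses. The two-dose vaccine's recipients skew toward 65-plus, which has a lower base rate.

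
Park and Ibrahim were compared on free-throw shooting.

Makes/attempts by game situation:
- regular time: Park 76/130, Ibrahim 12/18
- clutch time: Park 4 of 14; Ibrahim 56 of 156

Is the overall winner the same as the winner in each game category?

Regular time: Park 76/130 = 58.5%, Ibrahim 12/18 = 66.7% → Ibrahim
Clutch time: Park 4/14 = 28.6%, Ibrahim 56/156 = 35.9% → Ibrahim
Overall: Park 80/144 = 55.6%, Ibrahim 68/174 = 39.1% → Park
Ibrahim wins each game group but Park wins overall — the comparison reverses. Ibrahim's attempts skew toward clutch time, which has a lower base rate.

No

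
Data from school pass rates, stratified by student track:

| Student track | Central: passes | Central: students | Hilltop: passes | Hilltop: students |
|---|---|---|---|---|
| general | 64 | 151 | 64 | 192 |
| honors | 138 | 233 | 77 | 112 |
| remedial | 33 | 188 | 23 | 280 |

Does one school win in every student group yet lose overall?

No

General: Central 64/151 = 42.4%, Hilltop 64/192 = 33.3% → Central
Honors: Central 138/233 = 59.2%, Hilltop 77/112 = 68.8% → Hilltop
Remedial: Central 33/188 = 17.6%, Hilltop 23/280 = 8.2% → Central
Overall: Central 235/572 = 41.1%, Hilltop 164/584 = 28.1% → Central
Neither sweeps: Central wins 2 of 3 groups, Hilltop wins 1. Central wins overall but not every group — no Simpson reversal.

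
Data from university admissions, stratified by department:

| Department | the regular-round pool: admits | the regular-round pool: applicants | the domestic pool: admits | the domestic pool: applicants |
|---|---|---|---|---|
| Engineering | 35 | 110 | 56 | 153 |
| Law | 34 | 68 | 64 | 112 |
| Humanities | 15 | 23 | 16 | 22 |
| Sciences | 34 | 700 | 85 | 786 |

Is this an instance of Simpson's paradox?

No

Engineering: the regular-round pool 35/110 = 31.8%, the domestic pool 56/153 = 36.6% → the domestic pool
Law: the regular-round pool 34/68 = 50.0%, the domestic pool 64/112 = 57.1% → the domestic pool
Humanities: the regular-round pool 15/23 = 65.2%, the domestic pool 16/22 = 72.7% → the domestic pool
Sciences: the regular-round pool 34/700 = 4.9%, the domestic pool 85/786 = 10.8% → the domestic pool
Overall: the regular-round pool 118/901 = 13.1%, the domestic pool 221/1073 = 20.6% → the domestic pool
The domestic pool wins overall and in every department group — no reversal.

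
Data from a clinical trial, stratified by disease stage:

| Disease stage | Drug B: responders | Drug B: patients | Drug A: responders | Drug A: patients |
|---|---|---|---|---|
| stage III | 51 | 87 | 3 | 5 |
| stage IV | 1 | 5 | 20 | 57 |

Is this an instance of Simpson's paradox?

Yes

Stage III: Drug B 51/87 = 58.6%, Drug A 3/5 = 60.0% → Drug A
Stage IV: Drug B 1/5 = 20.0%, Drug A 20/57 = 35.1% → Drug A
Overall: Drug B 52/92 = 56.5%, Drug A 23/62 = 37.1% → Drug B
Drug A wins each disease group but Drug B wins overall — the comparison reverses. Drug A's patients skew toward stage IV, which has a lower base rate.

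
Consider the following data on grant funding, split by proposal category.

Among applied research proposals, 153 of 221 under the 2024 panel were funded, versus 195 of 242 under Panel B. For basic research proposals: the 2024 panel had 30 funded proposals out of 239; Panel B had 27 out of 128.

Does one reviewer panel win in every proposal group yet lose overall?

No

Applied research: the 2024 panel 153/221 = 69.2%, Panel B 195/242 = 80.6% → Panel B
Basic research: the 2024 panel 30/239 = 12.6%, Panel B 27/128 = 21.1% → Panel B
Overall: the 2024 panel 183/460 = 39.8%, Panel B 222/370 = 60.0% → Panel B
Panel B wins overall and in every proposal group — no reversal.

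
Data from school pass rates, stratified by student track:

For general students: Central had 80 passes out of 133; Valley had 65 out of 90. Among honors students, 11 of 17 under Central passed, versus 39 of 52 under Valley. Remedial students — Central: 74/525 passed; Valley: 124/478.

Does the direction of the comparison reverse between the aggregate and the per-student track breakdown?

General: Central 80/133 = 60.2%, Valley 65/90 = 72.2% → Valley
Honors: Central 11/17 = 64.7%, Valley 39/52 = 75.0% → Valley
Remedial: Central 74/525 = 14.1%, Valley 124/478 = 25.9% → Valley
Overall: Central 165/675 = 24.4%, Valley 228/620 = 36.8% → Valley
Valley wins overall and in every student group — no reversal.

No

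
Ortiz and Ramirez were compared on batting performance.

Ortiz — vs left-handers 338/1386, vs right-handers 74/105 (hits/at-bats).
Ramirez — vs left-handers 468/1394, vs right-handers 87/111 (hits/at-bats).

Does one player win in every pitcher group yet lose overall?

No

Vs left-handers: Ortiz 338/1386 = 24.4%, Ramirez 468/1394 = 33.6% → Ramirez
Vs right-handers: Ortiz 74/105 = 70.5%, Ramirez 87/111 = 78.4% → Ramirez
Overall: Ortiz 412/1491 = 27.6%, Ramirez 555/1505 = 36.9% → Ramirez
Ramirez wins overall and in every pitcher group — no reversal.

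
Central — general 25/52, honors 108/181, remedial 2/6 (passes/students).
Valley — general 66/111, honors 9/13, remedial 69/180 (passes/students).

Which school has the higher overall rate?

General: Central 25/52 = 48.1%, Valley 66/111 = 59.5% → Valley
Honors: Central 108/181 = 59.7%, Valley 9/13 = 69.2% → Valley
Remedial: Central 2/6 = 33.3%, Valley 69/180 = 38.3% → Valley
Overall: Central 135/239 = 56.5%, Valley 144/304 = 47.4% → Central
(Valley wins every student group but Central wins overall — Valley's students skew toward the low-rate remedial group.)

Central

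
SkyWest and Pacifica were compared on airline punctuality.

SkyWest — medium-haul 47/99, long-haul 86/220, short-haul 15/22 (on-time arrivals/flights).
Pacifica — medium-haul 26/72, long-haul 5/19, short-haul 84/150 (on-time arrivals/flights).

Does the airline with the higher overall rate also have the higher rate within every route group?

Medium-haul: SkyWest 47/99 = 47.5%, Pacifica 26/72 = 36.1% → SkyWest
Long-haul: SkyWest 86/220 = 39.1%, Pacifica 5/19 = 26.3% → SkyWest
Short-haul: SkyWest 15/22 = 68.2%, Pacifica 84/150 = 56.0% → SkyWest
Overall: SkyWest 148/341 = 43.4%, Pacifica 115/241 = 47.7% → Pacifica
SkyWest wins each route group but Pacifica wins overall — the comparison reverses. SkyWest's flights skew toward long-haul, which has a lower base rate.

No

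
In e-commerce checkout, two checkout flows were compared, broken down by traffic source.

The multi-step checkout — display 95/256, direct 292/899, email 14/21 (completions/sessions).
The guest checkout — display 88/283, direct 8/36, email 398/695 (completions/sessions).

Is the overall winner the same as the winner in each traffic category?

Display: the multi-step checkout 95/256 = 37.1%, the guest checkout 88/283 = 31.1% → the multi-step checkout
Direct: the multi-step checkout 292/899 = 32.5%, the guest checkout 8/36 = 22.2% → the multi-step checkout
Email: the multi-step checkout 14/21 = 66.7%, the guest checkout 398/695 = 57.3% → the multi-step checkout
Overall: the multi-step checkout 401/1176 = 34.1%, the guest checkout 494/1014 = 48.7% → the guest checkout
The multi-step checkout wins each traffic group but the guest checkout wins overall — the comparison reverses. The multi-step checkout's sessions skew toward direct, which has a lower base rate.

No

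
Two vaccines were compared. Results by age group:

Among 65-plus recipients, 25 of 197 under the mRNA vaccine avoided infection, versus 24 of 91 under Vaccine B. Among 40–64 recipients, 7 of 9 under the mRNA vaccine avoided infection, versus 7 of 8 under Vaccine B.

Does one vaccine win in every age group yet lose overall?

65-plus: the mRNA vaccine 25/197 = 12.7%, Vaccine B 24/91 = 26.4% → Vaccine B
40–64: the mRNA vaccine 7/9 = 77.8%, Vaccine B 7/8 = 87.5% → Vaccine B
Overall: the mRNA vaccine 32/206 = 15.5%, Vaccine B 31/99 = 31.3% → Vaccine B
Vaccine B wins overall and in every age group — no reversal.

No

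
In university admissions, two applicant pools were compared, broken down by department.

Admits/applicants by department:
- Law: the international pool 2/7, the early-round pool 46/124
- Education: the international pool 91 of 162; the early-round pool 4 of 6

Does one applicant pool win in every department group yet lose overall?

Law: the international pool 2/7 = 28.6%, the early-round pool 46/124 = 37.1% → the early-round pool
Education: the international pool 91/162 = 56.2%, the early-round pool 4/6 = 66.7% → the early-round pool
Overall: the international pool 93/169 = 55.0%, the early-round pool 50/130 = 38.5% → the international pool
The early-round pool wins each department group but the international pool wins overall — the comparison reverses. The early-round pool's applicants skew toward Law, which has a lower base rate.

Yes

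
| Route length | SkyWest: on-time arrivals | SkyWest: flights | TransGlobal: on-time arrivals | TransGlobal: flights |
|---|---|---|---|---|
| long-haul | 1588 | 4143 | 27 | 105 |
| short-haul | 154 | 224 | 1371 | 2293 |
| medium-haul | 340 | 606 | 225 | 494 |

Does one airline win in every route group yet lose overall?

Long-haul: SkyWest 1588/4143 = 38.3%, TransGlobal 27/105 = 25.7% → SkyWest
Short-haul: SkyWest 154/224 = 68.8%, TransGlobal 1371/2293 = 59.8% → SkyWest
Medium-haul: SkyWest 340/606 = 56.1%, TransGlobal 225/494 = 45.5% → SkyWest
Overall: SkyWest 2082/4973 = 41.9%, TransGlobal 1623/2892 = 56.1% → TransGlobal
SkyWest wins each route group but TransGlobal wins overall — the comparison reverses. SkyWest's flights skew toward long-haul, which has a lower base rate.

Yes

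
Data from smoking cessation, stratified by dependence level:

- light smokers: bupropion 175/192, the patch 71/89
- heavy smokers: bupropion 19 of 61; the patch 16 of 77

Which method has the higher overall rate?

Light smokers: bupropion 175/192 = 91.1%, the patch 71/89 = 79.8% → bupropion
Heavy smokers: bupropion 19/61 = 31.1%, the patch 16/77 = 20.8% → bupropion
Overall: bupropion 194/253 = 76.7%, the patch 87/166 = 52.4% → bupropion

bupropion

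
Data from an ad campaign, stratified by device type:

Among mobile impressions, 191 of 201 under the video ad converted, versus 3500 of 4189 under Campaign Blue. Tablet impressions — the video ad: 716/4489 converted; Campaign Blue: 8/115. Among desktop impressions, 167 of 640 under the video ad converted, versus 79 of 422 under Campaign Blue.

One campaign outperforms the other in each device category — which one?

the video ad

Mobile: the video ad 191/201 = 95.0%, Campaign Blue 3500/4189 = 83.6% → the video ad
Tablet: the video ad 716/4489 = 16.0%, Campaign Blue 8/115 = 7.0% → the video ad
Desktop: the video ad 167/640 = 26.1%, Campaign Blue 79/422 = 18.7% → the video ad
The video ad has the higher rate in all 3 groups.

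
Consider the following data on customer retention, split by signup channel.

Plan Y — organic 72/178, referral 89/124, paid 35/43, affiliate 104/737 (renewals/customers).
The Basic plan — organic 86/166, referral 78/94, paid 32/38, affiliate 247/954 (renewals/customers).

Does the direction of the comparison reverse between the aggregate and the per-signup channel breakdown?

Organic: Plan Y 72/178 = 40.4%, the Basic plan 86/166 = 51.8% → the Basic plan
Referral: Plan Y 89/124 = 71.8%, the Basic plan 78/94 = 83.0% → the Basic plan
Paid: Plan Y 35/43 = 81.4%, the Basic plan 32/38 = 84.2% → the Basic plan
Affiliate: Plan Y 104/737 = 14.1%, the Basic plan 247/954 = 25.9% → the Basic plan
Overall: Plan Y 300/1082 = 27.7%, the Basic plan 443/1252 = 35.4% → the Basic plan
The Basic plan wins overall and in every signup group — no reversal.

No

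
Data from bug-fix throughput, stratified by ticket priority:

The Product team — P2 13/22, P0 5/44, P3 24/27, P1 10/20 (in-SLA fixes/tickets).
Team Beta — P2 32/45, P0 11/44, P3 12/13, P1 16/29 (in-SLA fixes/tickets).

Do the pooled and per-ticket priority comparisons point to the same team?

Yes

P2: the Product team 13/22 = 59.1%, Team Beta 32/45 = 71.1% → Team Beta
P0: the Product team 5/44 = 11.4%, Team Beta 11/44 = 25.0% → Team Beta
P3: the Product team 24/27 = 88.9%, Team Beta 12/13 = 92.3% → Team Beta
P1: the Product team 10/20 = 50.0%, Team Beta 16/29 = 55.2% → Team Beta
Overall: the Product team 52/113 = 46.0%, Team Beta 71/131 = 54.2% → Team Beta
Team Beta wins overall and in every ticket group — no reversal.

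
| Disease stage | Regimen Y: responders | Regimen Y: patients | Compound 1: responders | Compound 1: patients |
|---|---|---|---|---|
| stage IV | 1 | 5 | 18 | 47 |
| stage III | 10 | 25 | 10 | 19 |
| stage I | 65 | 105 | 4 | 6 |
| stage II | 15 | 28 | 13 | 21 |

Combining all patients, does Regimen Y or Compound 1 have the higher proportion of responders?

Regimen Y

Stage IV: Regimen Y 1/5 = 20.0%, Compound 1 18/47 = 38.3% → Compound 1
Stage III: Regimen Y 10/25 = 40.0%, Compound 1 10/19 = 52.6% → Compound 1
Stage I: Regimen Y 65/105 = 61.9%, Compound 1 4/6 = 66.7% → Compound 1
Stage II: Regimen Y 15/28 = 53.6%, Compound 1 13/21 = 61.9% → Compound 1
Overall: Regimen Y 91/163 = 55.8%, Compound 1 45/93 = 48.4% → Regimen Y
(Compound 1 wins every disease group but Regimen Y wins overall — Compound 1's patients skew toward the low-rate stage IV group.)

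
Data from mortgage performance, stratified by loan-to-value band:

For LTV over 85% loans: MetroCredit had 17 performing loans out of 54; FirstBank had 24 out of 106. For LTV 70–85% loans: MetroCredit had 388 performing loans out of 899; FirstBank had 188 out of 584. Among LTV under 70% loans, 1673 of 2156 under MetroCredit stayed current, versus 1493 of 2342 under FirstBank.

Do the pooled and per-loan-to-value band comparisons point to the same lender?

LTV over 85%: MetroCredit 17/54 = 31.5%, FirstBank 24/106 = 22.6% → MetroCredit
LTV 70–85%: MetroCredit 388/899 = 43.2%, FirstBank 188/584 = 32.2% → MetroCredit
LTV under 70%: MetroCredit 1673/2156 = 77.6%, FirstBank 1493/2342 = 63.7% → MetroCredit
Overall: MetroCredit 2078/3109 = 66.8%, FirstBank 1705/3032 = 56.2% → MetroCredit
MetroCredit wins overall and in every loan-to-value group — no reversal.

Yes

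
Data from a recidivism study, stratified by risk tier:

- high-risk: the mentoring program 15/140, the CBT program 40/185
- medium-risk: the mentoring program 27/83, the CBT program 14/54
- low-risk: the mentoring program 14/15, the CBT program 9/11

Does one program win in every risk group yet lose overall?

High-risk: the mentoring program 15/140 = 10.7%, the CBT program 40/185 = 21.6% → the CBT program
Medium-risk: the mentoring program 27/83 = 32.5%, the CBT program 14/54 = 25.9% → the mentoring program
Low-risk: the mentoring program 14/15 = 93.3%, the CBT program 9/11 = 81.8% → the mentoring program
Overall: the mentoring program 56/238 = 23.5%, the CBT program 63/250 = 25.2% → the CBT program
Neither sweeps: the mentoring program wins 2 of 3 groups, the CBT program wins 1. The CBT program wins overall but not every group — no Simpson reversal.

No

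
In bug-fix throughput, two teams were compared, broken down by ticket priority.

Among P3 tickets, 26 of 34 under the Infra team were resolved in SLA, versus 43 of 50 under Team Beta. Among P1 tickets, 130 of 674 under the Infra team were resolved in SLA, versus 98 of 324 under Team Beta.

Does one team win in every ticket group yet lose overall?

P3: the Infra team 26/34 = 76.5%, Team Beta 43/50 = 86.0% → Team Beta
P1: the Infra team 130/674 = 19.3%, Team Beta 98/324 = 30.2% → Team Beta
Overall: the Infra team 156/708 = 22.0%, Team Beta 141/374 = 37.7% → Team Beta
Team Beta wins overall and in every ticket group — no reversal.

No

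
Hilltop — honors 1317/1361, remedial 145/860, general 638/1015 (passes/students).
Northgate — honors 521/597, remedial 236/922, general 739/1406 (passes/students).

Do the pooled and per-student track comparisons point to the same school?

No

Honors: Hilltop 1317/1361 = 96.8%, Northgate 521/597 = 87.3% → Hilltop
Remedial: Hilltop 145/860 = 16.9%, Northgate 236/922 = 25.6% → Northgate
General: Hilltop 638/1015 = 62.9%, Northgate 739/1406 = 52.6% → Hilltop
Overall: Hilltop 2100/3236 = 64.9%, Northgate 1496/2925 = 51.1% → Hilltop
Neither sweeps: Hilltop wins 2 of 3 groups, Northgate wins 1. Hilltop wins overall but not every group — no Simpson reversal.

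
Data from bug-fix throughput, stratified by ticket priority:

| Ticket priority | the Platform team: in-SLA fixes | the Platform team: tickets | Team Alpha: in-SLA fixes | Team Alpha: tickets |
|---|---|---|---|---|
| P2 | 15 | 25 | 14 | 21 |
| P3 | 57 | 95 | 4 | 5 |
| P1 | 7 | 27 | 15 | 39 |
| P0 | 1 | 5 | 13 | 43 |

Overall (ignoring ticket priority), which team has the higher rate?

P2: the Platform team 15/25 = 60.0%, Team Alpha 14/21 = 66.7% → Team Alpha
P3: the Platform team 57/95 = 60.0%, Team Alpha 4/5 = 80.0% → Team Alpha
P1: the Platform team 7/27 = 25.9%, Team Alpha 15/39 = 38.5% → Team Alpha
P0: the Platform team 1/5 = 20.0%, Team Alpha 13/43 = 30.2% → Team Alpha
Overall: the Platform team 80/152 = 52.6%, Team Alpha 46/108 = 42.6% → the Platform team
(Team Alpha wins every ticket group but the Platform team wins overall — Team Alpha's tickets skew toward the low-rate P0 group.)

the Platform team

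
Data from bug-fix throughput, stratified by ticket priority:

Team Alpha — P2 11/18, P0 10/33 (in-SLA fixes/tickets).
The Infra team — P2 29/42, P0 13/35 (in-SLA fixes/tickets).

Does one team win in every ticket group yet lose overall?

No

P2: Team Alpha 11/18 = 61.1%, the Infra team 29/42 = 69.0% → the Infra team
P0: Team Alpha 10/33 = 30.3%, the Infra team 13/35 = 37.1% → the Infra team
Overall: Team Alpha 21/51 = 41.2%, the Infra team 42/77 = 54.5% → the Infra team
The Infra team wins overall and in every ticket group — no reversal.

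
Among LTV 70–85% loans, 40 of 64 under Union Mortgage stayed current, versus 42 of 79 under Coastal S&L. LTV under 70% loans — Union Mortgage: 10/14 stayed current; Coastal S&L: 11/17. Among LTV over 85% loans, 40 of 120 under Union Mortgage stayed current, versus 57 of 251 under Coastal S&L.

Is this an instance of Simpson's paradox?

No

LTV 70–85%: Union Mortgage 40/64 = 62.5%, Coastal S&L 42/79 = 53.2% → Union Mortgage
LTV under 70%: Union Mortgage 10/14 = 71.4%, Coastal S&L 11/17 = 64.7% → Union Mortgage
LTV over 85%: Union Mortgage 40/120 = 33.3%, Coastal S&L 57/251 = 22.7% → Union Mortgage
Overall: Union Mortgage 90/198 = 45.5%, Coastal S&L 110/347 = 31.7% → Union Mortgage
Union Mortgage wins overall and in every loan-to-value group — no reversal.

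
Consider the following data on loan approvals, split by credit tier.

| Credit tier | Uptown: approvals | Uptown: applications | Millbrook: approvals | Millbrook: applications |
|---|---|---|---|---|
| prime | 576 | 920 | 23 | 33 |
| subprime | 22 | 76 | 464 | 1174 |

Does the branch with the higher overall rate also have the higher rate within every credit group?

No

Prime: Uptown 576/920 = 62.6%, Millbrook 23/33 = 69.7% → Millbrook
Subprime: Uptown 22/76 = 28.9%, Millbrook 464/1174 = 39.5% → Millbrook
Overall: Uptown 598/996 = 60.0%, Millbrook 487/1207 = 40.3% → Uptown
Millbrook wins each credit group but Uptown wins overall — the comparison reverses. Millbrook's applications skew toward subprime, which has a lower base rate.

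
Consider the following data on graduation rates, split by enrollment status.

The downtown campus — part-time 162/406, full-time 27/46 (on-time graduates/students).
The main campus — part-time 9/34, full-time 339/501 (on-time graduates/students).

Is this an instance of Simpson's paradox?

No

Part-time: the downtown campus 162/406 = 39.9%, the main campus 9/34 = 26.5% → the downtown campus
Full-time: the downtown campus 27/46 = 58.7%, the main campus 339/501 = 67.7% → the main campus
Overall: the downtown campus 189/452 = 41.8%, the main campus 348/535 = 65.0% → the main campus
Neither sweeps: the downtown campus wins 1 of 2 groups, the main campus wins 1. The main campus wins overall but not every group — no Simpson reversal.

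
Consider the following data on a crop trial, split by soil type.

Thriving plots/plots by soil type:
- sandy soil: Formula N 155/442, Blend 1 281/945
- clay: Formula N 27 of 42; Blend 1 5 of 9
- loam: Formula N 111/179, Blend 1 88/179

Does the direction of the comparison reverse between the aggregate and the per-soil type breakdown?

No

Sandy soil: Formula N 155/442 = 35.1%, Blend 1 281/945 = 29.7% → Formula N
Clay: Formula N 27/42 = 64.3%, Blend 1 5/9 = 55.6% → Formula N
Loam: Formula N 111/179 = 62.0%, Blend 1 88/179 = 49.2% → Formula N
Overall: Formula N 293/663 = 44.2%, Blend 1 374/1133 = 33.0% → Formula N
Formula N wins overall and in every soil group — no reversal.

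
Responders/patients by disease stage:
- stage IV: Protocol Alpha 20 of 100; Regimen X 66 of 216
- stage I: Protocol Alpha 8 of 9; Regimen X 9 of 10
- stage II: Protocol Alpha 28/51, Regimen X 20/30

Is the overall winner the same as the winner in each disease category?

Stage IV: Protocol Alpha 20/100 = 20.0%, Regimen X 66/216 = 30.6% → Regimen X
Stage I: Protocol Alpha 8/9 = 88.9%, Regimen X 9/10 = 90.0% → Regimen X
Stage II: Protocol Alpha 28/51 = 54.9%, Regimen X 20/30 = 66.7% → Regimen X
Overall: Protocol Alpha 56/160 = 35.0%, Regimen X 95/256 = 37.1% → Regimen X
Regimen X wins overall and in every disease group — no reversal.

Yes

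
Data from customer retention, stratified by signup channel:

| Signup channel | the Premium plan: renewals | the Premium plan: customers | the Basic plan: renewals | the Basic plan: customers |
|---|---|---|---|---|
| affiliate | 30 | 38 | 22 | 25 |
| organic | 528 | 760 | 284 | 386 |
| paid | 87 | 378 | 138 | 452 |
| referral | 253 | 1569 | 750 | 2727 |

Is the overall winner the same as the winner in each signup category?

Affiliate: the Premium plan 30/38 = 78.9%, the Basic plan 22/25 = 88.0% → the Basic plan
Organic: the Premium plan 528/760 = 69.5%, the Basic plan 284/386 = 73.6% → the Basic plan
Paid: the Premium plan 87/378 = 23.0%, the Basic plan 138/452 = 30.5% → the Basic plan
Referral: the Premium plan 253/1569 = 16.1%, the Basic plan 750/2727 = 27.5% → the Basic plan
Overall: the Premium plan 898/2745 = 32.7%, the Basic plan 1194/3590 = 33.3% → the Basic plan
The Basic plan wins overall and in every signup group — no reversal.

Yes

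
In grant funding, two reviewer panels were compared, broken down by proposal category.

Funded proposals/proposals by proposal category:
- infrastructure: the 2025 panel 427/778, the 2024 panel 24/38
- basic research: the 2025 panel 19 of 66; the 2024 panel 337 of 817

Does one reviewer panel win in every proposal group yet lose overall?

Yes

Infrastructure: the 2025 panel 427/778 = 54.9%, the 2024 panel 24/38 = 63.2% → the 2024 panel
Basic research: the 2025 panel 19/66 = 28.8%, the 2024 panel 337/817 = 41.2% → the 2024 panel
Overall: the 2025 panel 446/844 = 52.8%, the 2024 panel 361/855 = 42.2% → the 2025 panel
The 2024 panel wins each proposal group but the 2025 panel wins overall — the comparison reverses. The 2024 panel's proposals skew toward basic research, which has a lower base rate.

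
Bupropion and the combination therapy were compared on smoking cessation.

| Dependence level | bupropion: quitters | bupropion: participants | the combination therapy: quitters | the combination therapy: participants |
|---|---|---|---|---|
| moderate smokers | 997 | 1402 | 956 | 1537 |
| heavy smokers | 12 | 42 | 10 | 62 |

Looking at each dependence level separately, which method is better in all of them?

bupropion

Moderate smokers: bupropion 997/1402 = 71.1%, the combination therapy 956/1537 = 62.2% → bupropion
Heavy smokers: bupropion 12/42 = 28.6%, the combination therapy 10/62 = 16.1% → bupropion
Bupropion has the higher rate in both groups.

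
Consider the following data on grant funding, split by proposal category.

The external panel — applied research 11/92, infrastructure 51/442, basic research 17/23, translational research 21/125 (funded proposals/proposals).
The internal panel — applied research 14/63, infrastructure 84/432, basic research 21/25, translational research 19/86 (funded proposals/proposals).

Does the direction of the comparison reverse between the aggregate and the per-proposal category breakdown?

No

Applied research: the external panel 11/92 = 12.0%, the internal panel 14/63 = 22.2% → the internal panel
Infrastructure: the external panel 51/442 = 11.5%, the internal panel 84/432 = 19.4% → the internal panel
Basic research: the external panel 17/23 = 73.9%, the internal panel 21/25 = 84.0% → the internal panel
Translational research: the external panel 21/125 = 16.8%, the internal panel 19/86 = 22.1% → the internal panel
Overall: the external panel 100/682 = 14.7%, the internal panel 138/606 = 22.8% → the internal panel
The internal panel wins overall and in every proposal group — no reversal.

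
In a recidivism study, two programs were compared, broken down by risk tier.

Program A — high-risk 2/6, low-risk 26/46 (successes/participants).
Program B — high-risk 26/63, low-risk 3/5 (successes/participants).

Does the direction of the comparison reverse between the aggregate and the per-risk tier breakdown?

High-risk: Program A 2/6 = 33.3%, Program B 26/63 = 41.3% → Program B
Low-risk: Program A 26/46 = 56.5%, Program B 3/5 = 60.0% → Program B
Overall: Program A 28/52 = 53.8%, Program B 29/68 = 42.6% → Program A
Program B wins each risk group but Program A wins overall — the comparison reverses. Program B's participants skew toward high-risk, which has a lower base rate.

Yes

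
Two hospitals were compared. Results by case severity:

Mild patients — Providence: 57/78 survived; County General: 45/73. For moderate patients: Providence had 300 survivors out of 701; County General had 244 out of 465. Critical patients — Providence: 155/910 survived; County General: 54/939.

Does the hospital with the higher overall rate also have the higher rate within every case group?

No

Mild: Providence 57/78 = 73.1%, County General 45/73 = 61.6% → Providence
Moderate: Providence 300/701 = 42.8%, County General 244/465 = 52.5% → County General
Critical: Providence 155/910 = 17.0%, County General 54/939 = 5.8% → Providence
Overall: Providence 512/1689 = 30.3%, County General 343/1477 = 23.2% → Providence
Neither sweeps: Providence wins 2 of 3 groups, County General wins 1. Providence wins overall but not every group — no Simpson reversal.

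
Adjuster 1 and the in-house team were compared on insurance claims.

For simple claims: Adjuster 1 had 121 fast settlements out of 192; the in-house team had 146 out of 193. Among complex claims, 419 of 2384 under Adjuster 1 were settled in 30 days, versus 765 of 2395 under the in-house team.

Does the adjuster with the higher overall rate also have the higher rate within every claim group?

Simple: Adjuster 1 121/192 = 63.0%, the in-house team 146/193 = 75.6% → the in-house team
Complex: Adjuster 1 419/2384 = 17.6%, the in-house team 765/2395 = 31.9% → the in-house team
Overall: Adjuster 1 540/2576 = 21.0%, the in-house team 911/2588 = 35.2% → the in-house team
The in-house team wins overall and in every claim group — no reversal.

Yes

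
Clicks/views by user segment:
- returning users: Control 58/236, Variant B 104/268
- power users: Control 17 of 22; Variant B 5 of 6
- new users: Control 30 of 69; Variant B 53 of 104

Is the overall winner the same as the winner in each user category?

Returning users: Control 58/236 = 24.6%, Variant B 104/268 = 38.8% → Variant B
Power users: Control 17/22 = 77.3%, Variant B 5/6 = 83.3% → Variant B
New users: Control 30/69 = 43.5%, Variant B 53/104 = 51.0% → Variant B
Overall: Control 105/327 = 32.1%, Variant B 162/378 = 42.9% → Variant B
Variant B wins overall and in every user group — no reversal.

Yes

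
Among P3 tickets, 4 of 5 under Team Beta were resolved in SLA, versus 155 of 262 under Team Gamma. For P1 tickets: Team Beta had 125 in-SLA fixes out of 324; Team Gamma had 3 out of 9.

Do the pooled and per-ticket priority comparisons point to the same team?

P3: Team Beta 4/5 = 80.0%, Team Gamma 155/262 = 59.2% → Team Beta
P1: Team Beta 125/324 = 38.6%, Team Gamma 3/9 = 33.3% → Team Beta
Overall: Team Beta 129/329 = 39.2%, Team Gamma 158/271 = 58.3% → Team Gamma
Team Beta wins each ticket group but Team Gamma wins overall — the comparison reverses. Team Beta's tickets skew toward P1, which has a lower base rate.

No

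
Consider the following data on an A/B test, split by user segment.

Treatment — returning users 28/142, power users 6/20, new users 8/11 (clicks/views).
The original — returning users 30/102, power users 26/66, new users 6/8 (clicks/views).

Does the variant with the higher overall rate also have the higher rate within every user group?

Yes

Returning users: Treatment 28/142 = 19.7%, the original 30/102 = 29.4% → the original
Power users: Treatment 6/20 = 30.0%, the original 26/66 = 39.4% → the original
New users: Treatment 8/11 = 72.7%, the original 6/8 = 75.0% → the original
Overall: Treatment 42/173 = 24.3%, the original 62/176 = 35.2% → the original
The original wins overall and in every user group — no reversal.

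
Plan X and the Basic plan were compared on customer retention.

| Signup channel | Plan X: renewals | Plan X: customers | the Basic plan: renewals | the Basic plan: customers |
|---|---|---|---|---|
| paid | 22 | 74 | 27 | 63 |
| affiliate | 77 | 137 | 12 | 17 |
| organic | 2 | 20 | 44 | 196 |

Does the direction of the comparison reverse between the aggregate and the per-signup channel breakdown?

Paid: Plan X 22/74 = 29.7%, the Basic plan 27/63 = 42.9% → the Basic plan
Affiliate: Plan X 77/137 = 56.2%, the Basic plan 12/17 = 70.6% → the Basic plan
Organic: Plan X 2/20 = 10.0%, the Basic plan 44/196 = 22.4% → the Basic plan
Overall: Plan X 101/231 = 43.7%, the Basic plan 83/276 = 30.1% → Plan X
The Basic plan wins each signup group but Plan X wins overall — the comparison reverses. The Basic plan's customers skew toward organic, which has a lower base rate.

Yes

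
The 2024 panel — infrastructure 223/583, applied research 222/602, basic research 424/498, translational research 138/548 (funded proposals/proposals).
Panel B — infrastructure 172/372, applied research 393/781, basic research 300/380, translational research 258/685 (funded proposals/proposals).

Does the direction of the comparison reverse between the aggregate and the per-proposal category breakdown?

No

Infrastructure: the 2024 panel 223/583 = 38.3%, Panel B 172/372 = 46.2% → Panel B
Applied research: the 2024 panel 222/602 = 36.9%, Panel B 393/781 = 50.3% → Panel B
Basic research: the 2024 panel 424/498 = 85.1%, Panel B 300/380 = 78.9% → the 2024 panel
Translational research: the 2024 panel 138/548 = 25.2%, Panel B 258/685 = 37.7% → Panel B
Overall: the 2024 panel 1007/2231 = 45.1%, Panel B 1123/2218 = 50.6% → Panel B
Neither sweeps: the 2024 panel wins 1 of 4 groups, Panel B wins 3. Panel B wins overall but not every group — no Simpson reversal.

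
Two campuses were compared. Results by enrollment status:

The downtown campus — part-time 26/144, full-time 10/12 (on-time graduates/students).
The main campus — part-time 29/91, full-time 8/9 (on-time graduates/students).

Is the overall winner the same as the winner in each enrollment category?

Part-time: the downtown campus 26/144 = 18.1%, the main campus 29/91 = 31.9% → the main campus
Full-time: the downtown campus 10/12 = 83.3%, the main campus 8/9 = 88.9% → the main campus
Overall: the downtown campus 36/156 = 23.1%, the main campus 37/100 = 37.0% → the main campus
The main campus wins overall and in every enrollment group — no reversal.

Yes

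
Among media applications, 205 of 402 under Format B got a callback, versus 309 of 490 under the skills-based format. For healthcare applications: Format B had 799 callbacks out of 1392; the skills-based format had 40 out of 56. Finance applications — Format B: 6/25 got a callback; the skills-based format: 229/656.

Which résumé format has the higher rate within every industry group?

the skills-based format

Media: Format B 205/402 = 51.0%, the skills-based format 309/490 = 63.1% → the skills-based format
Healthcare: Format B 799/1392 = 57.4%, the skills-based format 40/56 = 71.4% → the skills-based format
Finance: Format B 6/25 = 24.0%, the skills-based format 229/656 = 34.9% → the skills-based format
The skills-based format has the higher rate in all 3 groups.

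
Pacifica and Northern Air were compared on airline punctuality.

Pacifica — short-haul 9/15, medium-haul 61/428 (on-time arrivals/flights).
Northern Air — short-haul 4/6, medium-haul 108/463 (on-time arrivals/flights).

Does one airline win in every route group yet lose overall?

No

Short-haul: Pacifica 9/15 = 60.0%, Northern Air 4/6 = 66.7% → Northern Air
Medium-haul: Pacifica 61/428 = 14.3%, Northern Air 108/463 = 23.3% → Northern Air
Overall: Pacifica 70/443 = 15.8%, Northern Air 112/469 = 23.9% → Northern Air
Northern Air wins overall and in every route group — no reversal.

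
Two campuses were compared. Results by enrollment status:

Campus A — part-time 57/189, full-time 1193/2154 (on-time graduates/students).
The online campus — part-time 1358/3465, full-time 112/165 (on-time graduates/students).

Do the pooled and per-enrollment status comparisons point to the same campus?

Part-time: Campus A 57/189 = 30.2%, the online campus 1358/3465 = 39.2% → the online campus
Full-time: Campus A 1193/2154 = 55.4%, the online campus 112/165 = 67.9% → the online campus
Overall: Campus A 1250/2343 = 53.4%, the online campus 1470/3630 = 40.5% → Campus A
The online campus wins each enrollment group but Campus A wins overall — the comparison reverses. The online campus's students skew toward part-time, which has a lower base rate.

No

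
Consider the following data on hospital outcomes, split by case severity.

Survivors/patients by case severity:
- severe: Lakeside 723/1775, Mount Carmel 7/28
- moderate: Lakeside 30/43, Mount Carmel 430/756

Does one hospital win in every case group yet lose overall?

Severe: Lakeside 723/1775 = 40.7%, Mount Carmel 7/28 = 25.0% → Lakeside
Moderate: Lakeside 30/43 = 69.8%, Mount Carmel 430/756 = 56.9% → Lakeside
Overall: Lakeside 753/1818 = 41.4%, Mount Carmel 437/784 = 55.7% → Mount Carmel
Lakeside wins each case group but Mount Carmel wins overall — the comparison reverses. Lakeside's patients skew toward severe, which has a lower base rate.

Yes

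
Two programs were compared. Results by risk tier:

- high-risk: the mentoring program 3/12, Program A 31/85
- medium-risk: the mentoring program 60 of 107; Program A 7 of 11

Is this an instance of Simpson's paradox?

Yes

High-risk: the mentoring program 3/12 = 25.0%, Program A 31/85 = 36.5% → Program A
Medium-risk: the mentoring program 60/107 = 56.1%, Program A 7/11 = 63.6% → Program A
Overall: the mentoring program 63/119 = 52.9%, Program A 38/96 = 39.6% → the mentoring program
Program A wins each risk group but the mentoring program wins overall — the comparison reverses. Program A's participants skew toward high-risk, which has a lower base rate.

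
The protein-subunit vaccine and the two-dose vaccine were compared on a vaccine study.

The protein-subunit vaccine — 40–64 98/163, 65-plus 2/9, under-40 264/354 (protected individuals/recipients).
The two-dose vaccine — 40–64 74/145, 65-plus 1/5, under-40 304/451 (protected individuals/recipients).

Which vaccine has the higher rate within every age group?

40–64: the protein-subunit vaccine 98/163 = 60.1%, the two-dose vaccine 74/145 = 51.0% → the protein-subunit vaccine
65-plus: the protein-subunit vaccine 2/9 = 22.2%, the two-dose vaccine 1/5 = 20.0% → the protein-subunit vaccine
Under-40: the protein-subunit vaccine 264/354 = 74.6%, the two-dose vaccine 304/451 = 67.4% → the protein-subunit vaccine
The protein-subunit vaccine has the higher rate in all 3 groups.

the protein-subunit vaccine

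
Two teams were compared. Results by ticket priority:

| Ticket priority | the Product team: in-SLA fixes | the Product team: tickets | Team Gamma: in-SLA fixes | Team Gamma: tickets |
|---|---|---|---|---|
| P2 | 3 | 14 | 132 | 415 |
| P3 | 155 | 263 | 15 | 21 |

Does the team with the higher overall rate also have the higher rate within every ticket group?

No

P2: the Product team 3/14 = 21.4%, Team Gamma 132/415 = 31.8% → Team Gamma
P3: the Product team 155/263 = 58.9%, Team Gamma 15/21 = 71.4% → Team Gamma
Overall: the Product team 158/277 = 57.0%, Team Gamma 147/436 = 33.7% → the Product team
Team Gamma wins each ticket group but the Product team wins overall — the comparison reverses. Team Gamma's tickets skew toward P2, which has a lower base rate.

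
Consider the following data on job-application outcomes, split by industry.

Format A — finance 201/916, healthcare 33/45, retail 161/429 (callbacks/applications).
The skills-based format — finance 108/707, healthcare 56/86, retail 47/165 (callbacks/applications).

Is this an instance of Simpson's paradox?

No

Finance: Format A 201/916 = 21.9%, the skills-based format 108/707 = 15.3% → Format A
Healthcare: Format A 33/45 = 73.3%, the skills-based format 56/86 = 65.1% → Format A
Retail: Format A 161/429 = 37.5%, the skills-based format 47/165 = 28.5% → Format A
Overall: Format A 395/1390 = 28.4%, the skills-based format 211/958 = 22.0% → Format A
Format A wins overall and in every industry group — no reversal.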